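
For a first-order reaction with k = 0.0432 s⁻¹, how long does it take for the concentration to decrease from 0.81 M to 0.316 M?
21.79 s

From ln[A] = ln[A]₀ - k·t: t = ln([A]₀/[A])/k = ln(0.81/0.316)/0.0432 = ln(2.5633)/0.0432 = 0.9413/0.0432 = 21.79 s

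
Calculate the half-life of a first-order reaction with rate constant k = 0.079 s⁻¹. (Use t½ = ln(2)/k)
8.77 s

t½ = ln(2)/k = 0.6931/0.079 = 8.77 s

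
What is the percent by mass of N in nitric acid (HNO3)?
Mass of N in formula = 14.01 × 1 = 14.01 g/mol
Molar mass = 63.02 g/mol
% N = (14.01/63.02) × 100% = 22.23%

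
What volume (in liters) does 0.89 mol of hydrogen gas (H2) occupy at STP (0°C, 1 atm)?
At STP, 1 mol of gas occupies 22.4 L
Volume = 0.89 mol × 22.4 L/mol = 19.94 L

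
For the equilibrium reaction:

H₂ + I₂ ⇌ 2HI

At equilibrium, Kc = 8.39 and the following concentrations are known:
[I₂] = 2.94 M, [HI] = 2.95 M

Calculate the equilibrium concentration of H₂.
[H₂] = 0.3528 M

Kc = ([HI]^2) / ([H₂] × [I₂]) = 8.39
[H₂]^1 = (product terms)/(Kc · other reactant terms) = 8.7025 / (8.39 · 2.94) = 0.35281
[H₂] = 0.3528 M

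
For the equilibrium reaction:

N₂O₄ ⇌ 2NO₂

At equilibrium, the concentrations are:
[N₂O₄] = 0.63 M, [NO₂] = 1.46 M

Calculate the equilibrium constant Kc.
K_c = 3.3835

Kc = ([NO₂]^2) / ([N₂O₄])
   = ((1.46)^2) / ((0.63))
   = 2.1316 / 0.63 = 3.3835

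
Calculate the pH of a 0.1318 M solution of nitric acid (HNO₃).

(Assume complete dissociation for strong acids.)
pH = 0.88

[H⁺] = 0.1318 M for strong acid. pH = -log[H⁺] = -log(0.1318)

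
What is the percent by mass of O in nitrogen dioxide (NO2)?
Mass of O in formula = 16.0 × 2 = 32 g/mol
Molar mass = 46.01 g/mol
% O = (32/46.01) × 100% = 69.55%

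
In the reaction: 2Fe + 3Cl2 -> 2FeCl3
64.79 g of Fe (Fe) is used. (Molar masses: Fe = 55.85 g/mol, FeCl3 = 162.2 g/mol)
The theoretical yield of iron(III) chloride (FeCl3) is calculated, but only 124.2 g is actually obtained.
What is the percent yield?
Moles of Fe = 64.79 g ÷ 55.85 g/mol = 1.16007 mol
Mole ratio: 2 mol FeCl3 / 2 mol Fe
Moles of FeCl3 = 1.16007 × (2/2) = 1.16007 mol
Theoretical yield = 1.16007 mol × 162.2 g/mol = 188.16 g
Actual yield = 124.2 g
Percent yield = (124.2 / 188.16) × 100% = 66.0%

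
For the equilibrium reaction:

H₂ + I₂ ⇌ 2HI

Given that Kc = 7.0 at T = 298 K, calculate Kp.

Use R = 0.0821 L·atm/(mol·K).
K_p = 7.0000

Δn = (moles gaseous products) − (moles gaseous reactants) = 0
T = 298 K; RT = 0.0821 × 298 = 24.4658
Kp = Kc·(RT)^Δn = 7.0 × (24.4658)^0 = 7.0 × 1 = 7.0000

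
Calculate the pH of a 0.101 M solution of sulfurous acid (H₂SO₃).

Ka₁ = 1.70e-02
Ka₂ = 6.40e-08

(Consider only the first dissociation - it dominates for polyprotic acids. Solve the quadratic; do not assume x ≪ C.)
pH = 1.47

x² + Ka₁·x − Ka₁·C = 0 with Ka₁ = 1.70e-02, C = 0.101.
x = (−Ka₁ + √(Ka₁² + 4·Ka₁·C))/2 = 3.3800e-02 M, so pH = 1.47.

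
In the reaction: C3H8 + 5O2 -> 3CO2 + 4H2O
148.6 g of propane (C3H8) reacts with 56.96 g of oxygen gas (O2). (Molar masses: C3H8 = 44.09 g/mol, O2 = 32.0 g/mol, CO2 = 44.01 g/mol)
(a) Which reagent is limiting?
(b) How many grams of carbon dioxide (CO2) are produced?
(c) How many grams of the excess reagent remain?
(a) O2, (b) 47 g, (c) 132.9 g

Moles of C3H8 = 148.6 g ÷ 44.09 g/mol = 3.37038 mol
Moles of O2 = 56.96 g ÷ 32.0 g/mol = 1.78 mol
Moles ÷ coefficient: C3H8: 3.37038/1 = 3.37, O2: 1.78/5 = 0.356
(a) O2 has the smaller value, so O2 is the limiting reagent.
(b) Moles of CO2 = 1.78 mol O2 × (3/5) = 1.068 mol; mass = 1.068 mol × 44.01 g/mol = 47 g
(c) C3H8 consumed = 1.78 × (1/5) = 0.356 mol; remaining = 3.37038 − 0.356 = 3.01438 mol; mass = 3.01438 mol × 44.09 g/mol = 132.9 g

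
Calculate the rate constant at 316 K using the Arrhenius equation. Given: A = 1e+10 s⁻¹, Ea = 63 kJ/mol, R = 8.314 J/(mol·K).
3.85e-01 s⁻¹

k = A·exp(-Ea/(R·T)) = 1e+10·exp(-63000/(8.314·316)) = 1e+10·exp(-23.9797) = 1e+10·3.8526e-11 = 3.85e-01 s⁻¹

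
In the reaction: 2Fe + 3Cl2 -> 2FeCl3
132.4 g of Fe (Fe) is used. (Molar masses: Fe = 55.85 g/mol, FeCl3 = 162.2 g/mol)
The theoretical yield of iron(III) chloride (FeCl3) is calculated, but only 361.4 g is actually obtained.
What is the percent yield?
Moles of Fe = 132.4 g ÷ 55.85 g/mol = 2.37064 mol
Mole ratio: 2 mol FeCl3 / 2 mol Fe
Moles of FeCl3 = 2.37064 × (2/2) = 2.37064 mol
Theoretical yield = 2.37064 mol × 162.2 g/mol = 384.52 g
Actual yield = 361.4 g
Percent yield = (361.4 / 384.52) × 100% = 94.0%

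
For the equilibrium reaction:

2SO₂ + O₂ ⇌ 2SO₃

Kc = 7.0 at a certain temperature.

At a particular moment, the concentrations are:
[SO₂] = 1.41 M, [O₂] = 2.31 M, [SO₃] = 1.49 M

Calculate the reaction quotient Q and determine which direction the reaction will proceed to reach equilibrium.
Q = 0.483, Q < K, reaction proceeds forward (toward products)

Q = ([SO₃]^2) / ([SO₂]^2 × [O₂])
  = ((1.49)^2) / ((1.41)^2·(2.31)) = 2.2201/4.5925 = 0.4834
Since Q = 0.4834 < Kc = 7.0, the reaction proceeds forward (toward products) to reach equilibrium.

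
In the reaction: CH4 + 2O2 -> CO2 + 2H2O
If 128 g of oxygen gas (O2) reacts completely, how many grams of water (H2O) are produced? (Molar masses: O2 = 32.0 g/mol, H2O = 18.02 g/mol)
Moles of O2 = 128 g ÷ 32.0 g/mol = 4 mol
Mole ratio: 2 mol H2O / 2 mol O2
Moles of H2O = 4 × (2/2) = 4 mol
Mass of H2O = 4 mol × 18.02 g/mol = 72.08 g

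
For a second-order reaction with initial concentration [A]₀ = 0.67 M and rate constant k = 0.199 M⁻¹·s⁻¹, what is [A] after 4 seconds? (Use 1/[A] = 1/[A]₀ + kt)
0.4370 M

1/[A] = 1/[A]₀ + k·t = 1/0.67 + (0.199)·(4) = 1.4925 + 0.7960 = 2.2885
[A] = 1/2.2885 = 0.4370 M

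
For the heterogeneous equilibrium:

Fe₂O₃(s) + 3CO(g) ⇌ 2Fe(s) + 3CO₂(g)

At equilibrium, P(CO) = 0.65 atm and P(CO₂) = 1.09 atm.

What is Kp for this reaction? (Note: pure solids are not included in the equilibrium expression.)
K_p = 4.716

Solids (Fe₂O₃, Fe) are excluded.
Kp = P(CO₂)³/P(CO)³ = (1.09)³/(0.65)³ = 1.295/0.2746 = 4.716.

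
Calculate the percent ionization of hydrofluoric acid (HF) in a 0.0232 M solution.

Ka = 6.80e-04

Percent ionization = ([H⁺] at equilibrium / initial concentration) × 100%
Percent ionization = 15.7%

Let x = [H⁺]. Ka = x²/(C - x) ⇒ x² + (6.80e-04)x - (6.80e-04)(0.0232) = 0. x = 3.6464e-03. Percent = (3.6464e-03/0.0232) × 100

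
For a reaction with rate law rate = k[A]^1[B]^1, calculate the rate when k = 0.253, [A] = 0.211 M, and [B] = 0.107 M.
0.005712 M/s

rate = k·[A]^1·[B]^1 = 0.253·(0.211)^1·(0.107)^1 = 0.253·0.211·0.107 = 0.005712 M/s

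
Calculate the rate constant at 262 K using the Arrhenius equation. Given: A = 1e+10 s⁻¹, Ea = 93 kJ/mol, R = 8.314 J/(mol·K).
2.87e-09 s⁻¹

k = A·exp(-Ea/(R·T)) = 1e+10·exp(-93000/(8.314·262)) = 1e+10·exp(-42.6945) = 1e+10·2.8710e-19 = 2.87e-09 s⁻¹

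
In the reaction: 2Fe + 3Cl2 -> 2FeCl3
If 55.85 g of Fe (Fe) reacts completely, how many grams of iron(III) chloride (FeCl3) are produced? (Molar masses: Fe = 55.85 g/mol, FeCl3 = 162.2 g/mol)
Moles of Fe = 55.85 g ÷ 55.85 g/mol = 1 mol
Mole ratio: 2 mol FeCl3 / 2 mol Fe
Moles of FeCl3 = 1 × (2/2) = 1 mol
Mass of FeCl3 = 1 mol × 162.2 g/mol = 162.2 g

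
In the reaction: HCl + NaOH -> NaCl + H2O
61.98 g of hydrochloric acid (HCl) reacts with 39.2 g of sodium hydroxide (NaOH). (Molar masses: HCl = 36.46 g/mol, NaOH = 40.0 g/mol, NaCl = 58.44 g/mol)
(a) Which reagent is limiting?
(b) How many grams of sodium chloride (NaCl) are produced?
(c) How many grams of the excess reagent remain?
(a) NaOH, (b) 57.27 g, (c) 26.25 g

Moles of HCl = 61.98 g ÷ 36.46 g/mol = 1.69995 mol
Moles of NaOH = 39.2 g ÷ 40.0 g/mol = 0.98 mol
Moles ÷ coefficient: HCl: 1.69995/1 = 1.7, NaOH: 0.98/1 = 0.98
(a) NaOH has the smaller value, so NaOH is the limiting reagent.
(b) Moles of NaCl = 0.98 mol NaOH × (1/1) = 0.98 mol; mass = 0.98 mol × 58.44 g/mol = 57.27 g
(c) HCl consumed = 0.98 × (1/1) = 0.98 mol; remaining = 1.69995 − 0.98 = 0.719945 mol; mass = 0.719945 mol × 36.46 g/mol = 26.25 g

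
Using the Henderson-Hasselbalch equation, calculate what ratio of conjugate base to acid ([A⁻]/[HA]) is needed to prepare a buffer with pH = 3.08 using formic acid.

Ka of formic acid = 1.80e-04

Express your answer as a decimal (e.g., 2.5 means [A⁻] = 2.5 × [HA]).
[A⁻]/[HA] = 0.216

pKa = −log(1.80e-04) = 3.7447. pH = pKa + log([A⁻]/[HA]). 3.08 = 3.7447 + log(ratio). log(ratio) = 3.08 − 3.7447 = -0.6647. ratio = 10^(-0.6647) = 0.216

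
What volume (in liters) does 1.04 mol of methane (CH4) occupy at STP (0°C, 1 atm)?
At STP, 1 mol of gas occupies 22.4 L
Volume = 1.04 mol × 22.4 L/mol = 23.30 L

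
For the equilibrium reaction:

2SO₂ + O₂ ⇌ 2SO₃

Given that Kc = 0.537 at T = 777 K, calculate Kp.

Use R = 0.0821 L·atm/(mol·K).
K_p = 0.0084

Δn = (moles gaseous products) − (moles gaseous reactants) = -1
T = 777 K; RT = 0.0821 × 777 = 63.7917
Kp = Kc·(RT)^Δn = 0.537 × (63.7917)^-1 = 0.537 × 0.015676 = 0.0084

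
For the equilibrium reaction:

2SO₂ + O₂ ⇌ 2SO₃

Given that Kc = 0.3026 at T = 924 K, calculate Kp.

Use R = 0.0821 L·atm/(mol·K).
K_p = 0.0040

Δn = (moles gaseous products) − (moles gaseous reactants) = -1
T = 924 K; RT = 0.0821 × 924 = 75.8604
Kp = Kc·(RT)^Δn = 0.3026 × (75.8604)^-1 = 0.3026 × 0.0131821 = 0.0040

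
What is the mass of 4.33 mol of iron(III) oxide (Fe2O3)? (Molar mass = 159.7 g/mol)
Mass = 4.33 mol × 159.7 g/mol = 691.5 g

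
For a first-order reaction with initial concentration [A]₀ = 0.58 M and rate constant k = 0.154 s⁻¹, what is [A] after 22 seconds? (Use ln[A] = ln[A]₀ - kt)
0.0196 M

ln[A] = ln[A]₀ - k·t = ln(0.58) - (0.154)·(22) = -0.5447 - 3.3880 = -3.9327
[A] = e^(-3.9327) = 0.0196 M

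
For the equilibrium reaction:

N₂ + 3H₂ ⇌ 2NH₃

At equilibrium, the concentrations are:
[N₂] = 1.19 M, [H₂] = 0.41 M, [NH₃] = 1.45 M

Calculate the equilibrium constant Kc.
K_c = 25.6352

Kc = ([NH₃]^2) / ([N₂] × [H₂]^3)
   = ((1.45)^2) / ((1.19)·(0.41)^3)
   = 2.1025 / 0.082016 = 25.6352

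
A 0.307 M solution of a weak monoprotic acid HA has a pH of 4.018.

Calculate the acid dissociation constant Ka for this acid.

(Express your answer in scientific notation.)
K_a = 3.00e-08

[H⁺] = 10^(−pH) = 10^(−4.018) = 9.594e-05 M. For HA ⇌ H⁺ + A⁻, Ka = x²/(C − x) = (9.594e-05)²/(0.307 − 9.594e-05) = 3.00e-08.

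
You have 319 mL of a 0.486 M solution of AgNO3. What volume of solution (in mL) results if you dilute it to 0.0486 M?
Using M₁V₁ = M₂V₂:
0.486 × 319 = 0.0486 × V₂
V₂ = (0.486 × 319) / 0.0486 = 3190 mL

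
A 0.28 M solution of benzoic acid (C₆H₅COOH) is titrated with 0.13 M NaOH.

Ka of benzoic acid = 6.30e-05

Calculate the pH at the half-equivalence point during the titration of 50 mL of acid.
pH = pKa = 4.20

At the half-equivalence point, [HA] = [A⁻], so by Henderson–Hasselbalch pH = pKa + log(1) = pKa.
pKa = −log(6.30e-05) = 4.20.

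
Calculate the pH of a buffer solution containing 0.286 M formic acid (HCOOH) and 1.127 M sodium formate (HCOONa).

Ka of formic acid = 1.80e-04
pH = 4.34

pKa = -log(1.80e-04) = 3.74. pH = pKa + log([A⁻]/[HA]) = 3.74 + log(1.127/0.286)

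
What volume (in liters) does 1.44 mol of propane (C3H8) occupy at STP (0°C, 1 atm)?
At STP, 1 mol of gas occupies 22.4 L
Volume = 1.44 mol × 22.4 L/mol = 32.26 L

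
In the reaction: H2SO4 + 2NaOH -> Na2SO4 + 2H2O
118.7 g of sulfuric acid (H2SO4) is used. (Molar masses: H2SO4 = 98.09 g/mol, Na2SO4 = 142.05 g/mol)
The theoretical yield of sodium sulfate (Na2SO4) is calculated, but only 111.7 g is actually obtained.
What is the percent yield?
Moles of H2SO4 = 118.7 g ÷ 98.09 g/mol = 1.21011 mol
Mole ratio: 1 mol Na2SO4 / 1 mol H2SO4
Moles of Na2SO4 = 1.21011 × (1/1) = 1.21011 mol
Theoretical yield = 1.21011 mol × 142.05 g/mol = 171.9 g
Actual yield = 111.7 g
Percent yield = (111.7 / 171.9) × 100% = 65.0%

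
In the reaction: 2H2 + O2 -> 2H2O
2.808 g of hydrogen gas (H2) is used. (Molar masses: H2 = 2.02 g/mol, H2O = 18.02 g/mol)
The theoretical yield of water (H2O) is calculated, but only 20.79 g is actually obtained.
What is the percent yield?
Moles of H2 = 2.808 g ÷ 2.02 g/mol = 1.3901 mol
Mole ratio: 2 mol H2O / 2 mol H2
Moles of H2O = 1.3901 × (2/2) = 1.3901 mol
Theoretical yield = 1.3901 mol × 18.02 g/mol = 25.05 g
Actual yield = 20.79 g
Percent yield = (20.79 / 25.05) × 100% = 83.0%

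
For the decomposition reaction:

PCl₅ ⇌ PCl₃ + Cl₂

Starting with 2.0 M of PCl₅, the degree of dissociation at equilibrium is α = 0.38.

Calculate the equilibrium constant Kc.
K_c = 0.4658

x = α·[A]₀ = 0.38 × 2.0 = 0.76 M dissociated.
At eq: [PCl₅] = 2.0 − 0.76 = 1.24 M; [PCl₃] = [Cl₂] = x = 0.76 M.
Kc = [PCl₃][Cl₂]/[PCl₅] = (0.76)²/1.24 = 0.4658.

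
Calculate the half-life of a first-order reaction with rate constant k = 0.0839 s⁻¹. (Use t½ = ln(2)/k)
8.26 s

t½ = ln(2)/k = 0.6931/0.0839 = 8.26 s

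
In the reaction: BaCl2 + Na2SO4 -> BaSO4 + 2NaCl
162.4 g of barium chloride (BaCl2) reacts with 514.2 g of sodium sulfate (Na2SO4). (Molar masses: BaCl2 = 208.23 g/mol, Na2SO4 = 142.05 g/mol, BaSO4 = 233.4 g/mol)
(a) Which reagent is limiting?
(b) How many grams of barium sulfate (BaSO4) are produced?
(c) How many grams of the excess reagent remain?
(a) BaCl2, (b) 182 g, (c) 403.4 g

Moles of BaCl2 = 162.4 g ÷ 208.23 g/mol = 0.779907 mol
Moles of Na2SO4 = 514.2 g ÷ 142.05 g/mol = 3.61985 mol
Moles ÷ coefficient: BaCl2: 0.779907/1 = 0.7799, Na2SO4: 3.61985/1 = 3.62
(a) BaCl2 has the smaller value, so BaCl2 is the limiting reagent.
(b) Moles of BaSO4 = 0.779907 mol BaCl2 × (1/1) = 0.779907 mol; mass = 0.779907 mol × 233.4 g/mol = 182 g
(c) Na2SO4 consumed = 0.779907 × (1/1) = 0.779907 mol; remaining = 3.61985 − 0.779907 = 2.83995 mol; mass = 2.83995 mol × 142.05 g/mol = 403.4 g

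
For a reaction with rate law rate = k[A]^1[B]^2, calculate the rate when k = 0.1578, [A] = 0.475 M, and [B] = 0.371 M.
0.01032 M/s

rate = k·[A]^1·[B]^2 = 0.1578·(0.475)^1·(0.371)^2 = 0.1578·0.475·0.137641 = 0.01032 M/s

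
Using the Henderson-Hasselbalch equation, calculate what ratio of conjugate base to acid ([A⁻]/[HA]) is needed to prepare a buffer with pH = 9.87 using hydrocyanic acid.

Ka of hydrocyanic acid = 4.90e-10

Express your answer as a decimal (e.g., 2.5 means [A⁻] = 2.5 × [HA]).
[A⁻]/[HA] = 3.632

pKa = −log(4.90e-10) = 9.3098. pH = pKa + log([A⁻]/[HA]). 9.87 = 9.3098 + log(ratio). log(ratio) = 9.87 − 9.3098 = 0.5602. ratio = 10^(0.5602) = 3.632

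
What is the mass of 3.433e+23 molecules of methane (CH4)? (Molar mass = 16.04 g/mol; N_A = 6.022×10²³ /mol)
Moles = 3.433e+23 ÷ 6.022×10²³ = 0.570076 mol
Mass = 0.570076 mol × 16.04 g/mol = 9.144 g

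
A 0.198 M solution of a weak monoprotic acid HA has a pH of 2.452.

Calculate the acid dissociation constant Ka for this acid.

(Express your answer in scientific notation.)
K_a = 6.41e-05

[H⁺] = 10^(−pH) = 10^(−2.452) = 3.532e-03 M. For HA ⇌ H⁺ + A⁻, Ka = x²/(C − x) = (3.532e-03)²/(0.198 − 3.532e-03) = 6.41e-05.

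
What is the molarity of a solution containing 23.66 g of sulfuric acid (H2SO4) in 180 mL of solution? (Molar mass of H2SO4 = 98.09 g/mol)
Moles of H2SO4 = 23.66 g ÷ 98.09 g/mol = 0.241207 mol
Volume = 180 mL = 0.18 L
Molarity = 0.241207 mol ÷ 0.18 L = 1.34 M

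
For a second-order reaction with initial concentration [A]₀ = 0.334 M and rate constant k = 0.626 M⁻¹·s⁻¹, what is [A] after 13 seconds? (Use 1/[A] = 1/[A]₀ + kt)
0.0898 M

1/[A] = 1/[A]₀ + k·t = 1/0.334 + (0.626)·(13) = 2.9940 + 8.1380 = 11.1320
[A] = 1/11.1320 = 0.0898 M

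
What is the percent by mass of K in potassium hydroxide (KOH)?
Mass of K in formula = 39.1 × 1 = 39.1 g/mol
Molar mass = 56.11 g/mol
% K = (39.1/56.11) × 100% = 69.68%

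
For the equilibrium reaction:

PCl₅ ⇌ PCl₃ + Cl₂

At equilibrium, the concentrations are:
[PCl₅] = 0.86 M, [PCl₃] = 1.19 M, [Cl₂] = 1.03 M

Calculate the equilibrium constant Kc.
K_c = 1.4252

Kc = ([PCl₃] × [Cl₂]) / ([PCl₅])
   = ((1.19)·(1.03)) / ((0.86))
   = 1.2257 / 0.86 = 1.4252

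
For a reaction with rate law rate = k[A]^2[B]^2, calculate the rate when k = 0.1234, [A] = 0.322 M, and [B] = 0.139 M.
0.0002472 M/s

rate = k·[A]^2·[B]^2 = 0.1234·(0.322)^2·(0.139)^2 = 0.1234·0.103684·0.019321 = 0.0002472 M/s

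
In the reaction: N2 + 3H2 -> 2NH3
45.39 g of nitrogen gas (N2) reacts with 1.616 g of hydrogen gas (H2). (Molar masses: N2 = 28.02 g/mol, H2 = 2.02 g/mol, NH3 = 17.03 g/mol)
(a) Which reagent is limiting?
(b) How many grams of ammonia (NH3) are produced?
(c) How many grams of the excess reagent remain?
(a) H2, (b) 9.083 g, (c) 37.92 g

Moles of N2 = 45.39 g ÷ 28.02 g/mol = 1.61991 mol
Moles of H2 = 1.616 g ÷ 2.02 g/mol = 0.8 mol
Moles ÷ coefficient: N2: 1.61991/1 = 1.62, H2: 0.8/3 = 0.2667
(a) H2 has the smaller value, so H2 is the limiting reagent.
(b) Moles of NH3 = 0.8 mol H2 × (2/3) = 0.533333 mol; mass = 0.533333 mol × 17.03 g/mol = 9.083 g
(c) N2 consumed = 0.8 × (1/3) = 0.266667 mol; remaining = 1.61991 − 0.266667 = 1.35325 mol; mass = 1.35325 mol × 28.02 g/mol = 37.92 g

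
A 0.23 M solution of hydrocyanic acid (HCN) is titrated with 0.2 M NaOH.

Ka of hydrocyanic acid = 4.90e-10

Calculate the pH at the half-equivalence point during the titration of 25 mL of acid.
pH = pKa = 9.31

At the half-equivalence point, [HA] = [A⁻], so by Henderson–Hasselbalch pH = pKa + log(1) = pKa.
pKa = −log(4.90e-10) = 9.31.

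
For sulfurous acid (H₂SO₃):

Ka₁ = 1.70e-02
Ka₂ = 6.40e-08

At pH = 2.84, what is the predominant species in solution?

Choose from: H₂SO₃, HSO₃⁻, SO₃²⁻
HSO₃⁻

pKa1 = 1.77, pKa2 = 7.19. Each pKa is the crossover between adjacent species; pH = 2.84 lies in the region where HSO₃⁻ predominates.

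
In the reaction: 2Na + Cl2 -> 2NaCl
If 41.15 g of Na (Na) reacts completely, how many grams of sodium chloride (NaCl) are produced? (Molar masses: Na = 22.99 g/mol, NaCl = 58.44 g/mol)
Moles of Na = 41.15 g ÷ 22.99 g/mol = 1.78991 mol
Mole ratio: 2 mol NaCl / 2 mol Na
Moles of NaCl = 1.78991 × (2/2) = 1.78991 mol
Mass of NaCl = 1.78991 mol × 58.44 g/mol = 104.6 g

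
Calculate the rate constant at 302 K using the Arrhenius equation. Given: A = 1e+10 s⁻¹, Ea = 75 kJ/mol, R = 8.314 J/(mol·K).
1.07e-03 s⁻¹

k = A·exp(-Ea/(R·T)) = 1e+10·exp(-75000/(8.314·302)) = 1e+10·exp(-29.8706) = 1e+10·1.0650e-13 = 1.07e-03 s⁻¹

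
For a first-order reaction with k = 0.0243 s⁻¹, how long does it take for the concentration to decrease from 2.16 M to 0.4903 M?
61.02 s

From ln[A] = ln[A]₀ - k·t: t = ln([A]₀/[A])/k = ln(2.16/0.4903)/0.0243 = ln(4.4055)/0.0243 = 1.4828/0.0243 = 61.02 s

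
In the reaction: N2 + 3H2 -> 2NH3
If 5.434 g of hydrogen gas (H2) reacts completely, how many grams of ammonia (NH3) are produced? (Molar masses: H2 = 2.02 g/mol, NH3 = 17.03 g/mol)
Moles of H2 = 5.434 g ÷ 2.02 g/mol = 2.6901 mol
Mole ratio: 2 mol NH3 / 3 mol H2
Moles of NH3 = 2.6901 × (2/3) = 1.7934 mol
Mass of NH3 = 1.7934 mol × 17.03 g/mol = 30.54 g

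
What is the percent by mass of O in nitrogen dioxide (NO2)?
Mass of O in formula = 16.0 × 2 = 32 g/mol
Molar mass = 46.01 g/mol
% O = (32/46.01) × 100% = 69.55%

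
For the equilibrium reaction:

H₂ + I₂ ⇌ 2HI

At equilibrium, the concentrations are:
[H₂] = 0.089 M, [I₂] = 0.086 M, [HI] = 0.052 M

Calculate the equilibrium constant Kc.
K_c = 0.3533

Kc = ([HI]^2) / ([H₂] × [I₂])
   = ((0.052)^2) / ((0.089)·(0.086))
   = 0.002704 / 0.007654 = 0.3533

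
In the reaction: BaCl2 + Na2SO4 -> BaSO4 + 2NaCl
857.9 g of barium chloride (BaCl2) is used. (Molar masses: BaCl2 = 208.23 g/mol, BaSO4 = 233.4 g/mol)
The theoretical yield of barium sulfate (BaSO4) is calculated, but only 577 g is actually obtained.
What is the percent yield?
Moles of BaCl2 = 857.9 g ÷ 208.23 g/mol = 4.11996 mol
Mole ratio: 1 mol BaSO4 / 1 mol BaCl2
Moles of BaSO4 = 4.11996 × (1/1) = 4.11996 mol
Theoretical yield = 4.11996 mol × 233.4 g/mol = 961.6 g
Actual yield = 577 g
Percent yield = (577 / 961.6) × 100% = 60.0%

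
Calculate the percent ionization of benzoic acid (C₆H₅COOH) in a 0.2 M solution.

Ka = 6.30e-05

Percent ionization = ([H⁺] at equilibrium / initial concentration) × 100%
Percent ionization = 1.76%

Let x = [H⁺]. Ka = x²/(C - x) ⇒ x² + (6.30e-05)x - (6.30e-05)(0.2) = 0. x = 3.5183e-03. Percent = (3.5183e-03/0.2) × 100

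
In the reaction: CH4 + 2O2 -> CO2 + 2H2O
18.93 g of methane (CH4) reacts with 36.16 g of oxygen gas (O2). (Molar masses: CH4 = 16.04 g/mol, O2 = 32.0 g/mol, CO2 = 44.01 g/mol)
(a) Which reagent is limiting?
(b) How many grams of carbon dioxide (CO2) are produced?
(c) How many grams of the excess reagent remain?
(a) O2, (b) 24.87 g, (c) 9.867 g

Moles of CH4 = 18.93 g ÷ 16.04 g/mol = 1.18017 mol
Moles of O2 = 36.16 g ÷ 32.0 g/mol = 1.13 mol
Moles ÷ coefficient: CH4: 1.18017/1 = 1.18, O2: 1.13/2 = 0.565
(a) O2 has the smaller value, so O2 is the limiting reagent.
(b) Moles of CO2 = 1.13 mol O2 × (1/2) = 0.565 mol; mass = 0.565 mol × 44.01 g/mol = 24.87 g
(c) CH4 consumed = 1.13 × (1/2) = 0.565 mol; remaining = 1.18017 − 0.565 = 0.615175 mol; mass = 0.615175 mol × 16.04 g/mol = 9.867 g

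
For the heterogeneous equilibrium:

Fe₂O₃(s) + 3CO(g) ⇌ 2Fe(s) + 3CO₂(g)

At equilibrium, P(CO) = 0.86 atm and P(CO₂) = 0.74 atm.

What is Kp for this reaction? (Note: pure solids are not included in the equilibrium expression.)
K_p = 0.637

Solids (Fe₂O₃, Fe) are excluded.
Kp = P(CO₂)³/P(CO)³ = (0.74)³/(0.86)³ = 0.4052/0.6361 = 0.637.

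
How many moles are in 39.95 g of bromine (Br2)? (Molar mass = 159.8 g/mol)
Moles = 39.95 g ÷ 159.8 g/mol = 0.25 mol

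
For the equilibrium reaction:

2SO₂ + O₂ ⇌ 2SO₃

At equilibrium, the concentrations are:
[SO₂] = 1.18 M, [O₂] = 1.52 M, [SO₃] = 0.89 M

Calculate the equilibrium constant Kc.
K_c = 0.3743

Kc = ([SO₃]^2) / ([SO₂]^2 × [O₂])
   = ((0.89)^2) / ((1.18)^2·(1.52))
   = 0.7921 / 2.1164 = 0.3743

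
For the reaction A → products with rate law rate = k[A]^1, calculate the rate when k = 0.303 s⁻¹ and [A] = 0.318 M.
0.09635 M/s

rate = k·[A]^1 = 0.303·(0.318)^1 = 0.303·0.318 = 0.09635 M/s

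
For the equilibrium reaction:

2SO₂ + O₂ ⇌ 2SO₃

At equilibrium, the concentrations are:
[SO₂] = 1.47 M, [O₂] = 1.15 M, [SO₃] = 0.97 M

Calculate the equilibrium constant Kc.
K_c = 0.3786

Kc = ([SO₃]^2) / ([SO₂]^2 × [O₂])
   = ((0.97)^2) / ((1.47)^2·(1.15))
   = 0.9409 / 2.485 = 0.3786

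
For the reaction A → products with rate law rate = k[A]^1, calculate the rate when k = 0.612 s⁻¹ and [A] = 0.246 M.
0.1506 M/s

rate = k·[A]^1 = 0.612·(0.246)^1 = 0.612·0.246 = 0.1506 M/s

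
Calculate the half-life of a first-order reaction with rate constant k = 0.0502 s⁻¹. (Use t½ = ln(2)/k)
13.81 s

t½ = ln(2)/k = 0.6931/0.0502 = 13.81 s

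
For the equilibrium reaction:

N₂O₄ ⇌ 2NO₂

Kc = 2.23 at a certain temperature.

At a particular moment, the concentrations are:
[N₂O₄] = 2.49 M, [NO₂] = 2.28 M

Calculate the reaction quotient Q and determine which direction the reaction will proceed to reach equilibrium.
Q = 2.088, Q < K, reaction proceeds forward (toward products)

Q = ([NO₂]^2) / ([N₂O₄])
  = ((2.28)^2) / ((2.49)) = 5.1984/2.49 = 2.088
Since Q = 2.088 < Kc = 2.23, the reaction proceeds forward (toward products) to reach equilibrium.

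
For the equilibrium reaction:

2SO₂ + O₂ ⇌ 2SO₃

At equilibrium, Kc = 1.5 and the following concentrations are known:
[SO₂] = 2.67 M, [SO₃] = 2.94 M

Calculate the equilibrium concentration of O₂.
[O₂] = 0.8083 M

Kc = ([SO₃]^2) / ([SO₂]^2 × [O₂]) = 1.5
[O₂]^1 = (product terms)/(Kc · other reactant terms) = 8.6436 / (1.5 · 7.1289) = 0.80832
[O₂] = 0.8083 M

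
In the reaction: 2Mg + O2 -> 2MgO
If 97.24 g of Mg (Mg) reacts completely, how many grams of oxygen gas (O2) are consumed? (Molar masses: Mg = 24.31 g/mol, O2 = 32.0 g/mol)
Moles of Mg = 97.24 g ÷ 24.31 g/mol = 4 mol
Mole ratio: 1 mol O2 / 2 mol Mg
Moles of O2 = 4 × (1/2) = 2 mol
Mass of O2 = 2 mol × 32.0 g/mol = 64 g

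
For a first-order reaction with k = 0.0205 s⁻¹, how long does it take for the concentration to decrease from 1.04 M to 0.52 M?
33.81 s

From ln[A] = ln[A]₀ - k·t: t = ln([A]₀/[A])/k = ln(1.04/0.52)/0.0205 = ln(2.0000)/0.0205 = 0.6931/0.0205 = 33.81 s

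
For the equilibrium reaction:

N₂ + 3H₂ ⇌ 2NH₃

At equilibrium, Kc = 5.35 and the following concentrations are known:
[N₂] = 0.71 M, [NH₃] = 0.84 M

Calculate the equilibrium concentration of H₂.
[H₂] = 0.5706 M

Kc = ([NH₃]^2) / ([N₂] × [H₂]^3) = 5.35
[H₂]^3 = (product terms)/(Kc · other reactant terms) = 0.7056 / (5.35 · 0.71) = 0.18576
[H₂] = (0.18576)^(1/3) = 0.5706 M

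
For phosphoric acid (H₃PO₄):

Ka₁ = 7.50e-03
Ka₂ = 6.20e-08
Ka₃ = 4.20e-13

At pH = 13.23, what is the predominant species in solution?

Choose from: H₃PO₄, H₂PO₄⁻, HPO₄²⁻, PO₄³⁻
PO₄³⁻

pKa1 = 2.12, pKa2 = 7.21, pKa3 = 12.38. Each pKa is the crossover between adjacent species; pH = 13.23 lies in the region where PO₄³⁻ predominates.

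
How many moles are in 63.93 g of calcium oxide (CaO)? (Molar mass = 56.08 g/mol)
Moles = 63.93 g ÷ 56.08 g/mol = 1.14 mol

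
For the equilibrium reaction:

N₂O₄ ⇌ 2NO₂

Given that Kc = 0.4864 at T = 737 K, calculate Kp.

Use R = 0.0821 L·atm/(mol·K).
K_p = 29.4309

Δn = (moles gaseous products) − (moles gaseous reactants) = 1
T = 737 K; RT = 0.0821 × 737 = 60.5077
Kp = Kc·(RT)^Δn = 0.4864 × (60.5077)^1 = 0.4864 × 60.5077 = 29.4309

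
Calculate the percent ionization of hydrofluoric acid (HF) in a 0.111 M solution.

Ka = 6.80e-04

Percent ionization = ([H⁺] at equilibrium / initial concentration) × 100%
Percent ionization = 7.53%

Let x = [H⁺]. Ka = x²/(C - x) ⇒ x² + (6.80e-04)x - (6.80e-04)(0.111) = 0. x = 8.3546e-03. Percent = (8.3546e-03/0.111) × 100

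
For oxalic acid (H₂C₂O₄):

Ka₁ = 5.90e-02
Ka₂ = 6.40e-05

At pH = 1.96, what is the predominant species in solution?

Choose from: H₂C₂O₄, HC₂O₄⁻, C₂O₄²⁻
HC₂O₄⁻

pKa1 = 1.23, pKa2 = 4.19. Each pKa is the crossover between adjacent species; pH = 1.96 lies in the region where HC₂O₄⁻ predominates.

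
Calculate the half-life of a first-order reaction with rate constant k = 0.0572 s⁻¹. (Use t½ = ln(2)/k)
12.12 s

t½ = ln(2)/k = 0.6931/0.0572 = 12.12 s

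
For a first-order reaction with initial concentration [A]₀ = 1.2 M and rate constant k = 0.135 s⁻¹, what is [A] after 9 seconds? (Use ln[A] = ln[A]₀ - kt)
0.3561 M

ln[A] = ln[A]₀ - k·t = ln(1.2) - (0.135)·(9) = 0.1823 - 1.2150 = -1.0327
[A] = e^(-1.0327) = 0.3561 M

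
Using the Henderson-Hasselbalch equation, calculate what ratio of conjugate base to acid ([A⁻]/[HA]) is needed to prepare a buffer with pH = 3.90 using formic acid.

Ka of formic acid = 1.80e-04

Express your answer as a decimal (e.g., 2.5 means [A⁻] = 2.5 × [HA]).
[A⁻]/[HA] = 1.430

pKa = −log(1.80e-04) = 3.7447. pH = pKa + log([A⁻]/[HA]). 3.90 = 3.7447 + log(ratio). log(ratio) = 3.90 − 3.7447 = 0.1553. ratio = 10^(0.1553) = 1.430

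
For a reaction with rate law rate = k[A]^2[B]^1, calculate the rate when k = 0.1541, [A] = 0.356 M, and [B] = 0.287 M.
0.005605 M/s

rate = k·[A]^2·[B]^1 = 0.1541·(0.356)^2·(0.287)^1 = 0.1541·0.126736·0.287 = 0.005605 M/s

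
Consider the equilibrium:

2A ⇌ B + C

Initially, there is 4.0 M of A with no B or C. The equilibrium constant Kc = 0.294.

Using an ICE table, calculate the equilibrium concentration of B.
[B] = 1.041 M

ICE: [A] = 4.0 − 2x, [B] = [C] = x.
Kc = x²/(4.0 − 2x)² = 0.294 ⇒ √Kc = x/(4.0 − 2x).
x = √0.294·4.0/(1 + 2√0.294) = 0.54222·4.0/2.0844 = 1.0405.
[B] = x = 1.041 M.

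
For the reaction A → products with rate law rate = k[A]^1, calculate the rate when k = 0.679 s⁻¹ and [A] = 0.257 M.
0.1745 M/s

rate = k·[A]^1 = 0.679·(0.257)^1 = 0.679·0.257 = 0.1745 M/s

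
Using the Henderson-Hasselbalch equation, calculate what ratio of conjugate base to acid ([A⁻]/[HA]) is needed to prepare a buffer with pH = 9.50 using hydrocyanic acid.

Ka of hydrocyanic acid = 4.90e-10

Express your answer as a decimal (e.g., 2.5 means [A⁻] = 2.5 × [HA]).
[A⁻]/[HA] = 1.550

pKa = −log(4.90e-10) = 9.3098. pH = pKa + log([A⁻]/[HA]). 9.50 = 9.3098 + log(ratio). log(ratio) = 9.50 − 9.3098 = 0.1902. ratio = 10^(0.1902) = 1.550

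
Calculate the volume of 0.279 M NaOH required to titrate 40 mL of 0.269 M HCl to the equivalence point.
V_{base} = 38.6 mL

At equivalence: moles acid = moles base.
moles HCl = 0.269 M × 0.04 L = 0.01076 mol
V_NaOH = 0.01076 mol ÷ 0.279 M = 0.03857 L = 38.6 mL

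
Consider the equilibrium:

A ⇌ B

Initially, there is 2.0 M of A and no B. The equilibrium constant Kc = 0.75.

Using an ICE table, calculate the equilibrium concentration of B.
[B] = 0.857 M

ICE: [A] = 2.0 − x, [B] = x.
Kc = x/(2.0 − x) = 0.75 ⇒ x = 0.75·2.0/(1 + 0.75) = 1.5/1.75 = 0.8571.
[B] = x = 0.857 M.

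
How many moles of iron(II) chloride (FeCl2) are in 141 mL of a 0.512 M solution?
Moles = Molarity × Volume (L)
Moles = 0.512 M × 0.141 L = 0.07219 mol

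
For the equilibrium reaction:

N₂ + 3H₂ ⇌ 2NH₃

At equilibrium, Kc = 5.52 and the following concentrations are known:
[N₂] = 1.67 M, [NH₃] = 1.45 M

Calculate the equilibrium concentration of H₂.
[H₂] = 0.6110 M

Kc = ([NH₃]^2) / ([N₂] × [H₂]^3) = 5.52
[H₂]^3 = (product terms)/(Kc · other reactant terms) = 2.1025 / (5.52 · 1.67) = 0.22808
[H₂] = (0.22808)^(1/3) = 0.6110 M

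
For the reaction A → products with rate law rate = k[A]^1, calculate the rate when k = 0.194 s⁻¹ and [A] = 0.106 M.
0.02056 M/s

rate = k·[A]^1 = 0.194·(0.106)^1 = 0.194·0.106 = 0.02056 M/s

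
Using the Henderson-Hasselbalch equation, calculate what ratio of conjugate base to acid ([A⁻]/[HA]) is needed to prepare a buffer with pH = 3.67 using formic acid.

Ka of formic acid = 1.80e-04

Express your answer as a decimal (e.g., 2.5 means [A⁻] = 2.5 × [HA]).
[A⁻]/[HA] = 0.842

pKa = −log(1.80e-04) = 3.7447. pH = pKa + log([A⁻]/[HA]). 3.67 = 3.7447 + log(ratio). log(ratio) = 3.67 − 3.7447 = -0.0747. ratio = 10^(-0.0747) = 0.842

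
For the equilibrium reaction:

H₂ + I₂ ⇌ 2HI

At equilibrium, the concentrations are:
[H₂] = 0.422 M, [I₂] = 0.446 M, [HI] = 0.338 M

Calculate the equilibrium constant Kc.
K_c = 0.6070

Kc = ([HI]^2) / ([H₂] × [I₂])
   = ((0.338)^2) / ((0.422)·(0.446))
   = 0.11424 / 0.18821 = 0.6070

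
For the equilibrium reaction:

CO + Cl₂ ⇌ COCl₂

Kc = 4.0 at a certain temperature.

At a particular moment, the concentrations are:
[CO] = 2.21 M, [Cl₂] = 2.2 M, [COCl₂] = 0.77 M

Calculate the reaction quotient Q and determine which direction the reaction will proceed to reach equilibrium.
Q = 0.158, Q < K, reaction proceeds forward (toward products)

Q = ([COCl₂]) / ([CO] × [Cl₂])
  = ((0.77)) / ((2.21)·(2.2)) = 0.77/4.862 = 0.1584
Since Q = 0.1584 < Kc = 4.0, the reaction proceeds forward (toward products) to reach equilibrium.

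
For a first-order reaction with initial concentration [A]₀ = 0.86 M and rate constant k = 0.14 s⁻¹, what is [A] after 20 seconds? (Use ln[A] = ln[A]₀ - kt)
0.0523 M

ln[A] = ln[A]₀ - k·t = ln(0.86) - (0.14)·(20) = -0.1508 - 2.8000 = -2.9508
[A] = e^(-2.9508) = 0.0523 M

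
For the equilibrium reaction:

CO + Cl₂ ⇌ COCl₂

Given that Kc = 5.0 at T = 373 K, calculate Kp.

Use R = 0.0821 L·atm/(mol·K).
K_p = 0.1633

Δn = (moles gaseous products) − (moles gaseous reactants) = -1
T = 373 K; RT = 0.0821 × 373 = 30.6233
Kp = Kc·(RT)^Δn = 5.0 × (30.6233)^-1 = 5.0 × 0.0326549 = 0.1633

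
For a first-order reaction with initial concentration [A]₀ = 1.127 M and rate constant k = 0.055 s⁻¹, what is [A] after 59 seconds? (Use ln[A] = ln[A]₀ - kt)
0.0439 M

ln[A] = ln[A]₀ - k·t = ln(1.127) - (0.055)·(59) = 0.1196 - 3.2450 = -3.1254
[A] = e^(-3.1254) = 0.0439 M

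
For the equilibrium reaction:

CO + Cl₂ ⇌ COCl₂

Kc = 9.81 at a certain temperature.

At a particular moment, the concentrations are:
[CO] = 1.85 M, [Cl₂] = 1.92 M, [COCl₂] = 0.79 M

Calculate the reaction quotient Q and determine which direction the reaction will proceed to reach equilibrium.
Q = 0.222, Q < K, reaction proceeds forward (toward products)

Q = ([COCl₂]) / ([CO] × [Cl₂])
  = ((0.79)) / ((1.85)·(1.92)) = 0.79/3.552 = 0.2224
Since Q = 0.2224 < Kc = 9.81, the reaction proceeds forward (toward products) to reach equilibrium.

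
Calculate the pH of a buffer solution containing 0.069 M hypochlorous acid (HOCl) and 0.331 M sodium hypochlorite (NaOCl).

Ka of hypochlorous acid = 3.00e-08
pH = 8.20

pKa = -log(3.00e-08) = 7.52. pH = pKa + log([A⁻]/[HA]) = 7.52 + log(0.331/0.069)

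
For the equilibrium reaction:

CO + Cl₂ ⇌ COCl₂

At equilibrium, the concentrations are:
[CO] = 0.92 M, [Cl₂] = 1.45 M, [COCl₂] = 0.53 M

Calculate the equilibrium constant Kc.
K_c = 0.3973

Kc = ([COCl₂]) / ([CO] × [Cl₂])
   = ((0.53)) / ((0.92)·(1.45))
   = 0.53 / 1.334 = 0.3973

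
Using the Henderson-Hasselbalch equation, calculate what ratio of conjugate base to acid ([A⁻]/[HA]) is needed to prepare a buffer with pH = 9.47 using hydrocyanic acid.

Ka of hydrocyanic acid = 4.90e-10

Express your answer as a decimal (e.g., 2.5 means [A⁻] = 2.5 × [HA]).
[A⁻]/[HA] = 1.446

pKa = −log(4.90e-10) = 9.3098. pH = pKa + log([A⁻]/[HA]). 9.47 = 9.3098 + log(ratio). log(ratio) = 9.47 − 9.3098 = 0.1602. ratio = 10^(0.1602) = 1.446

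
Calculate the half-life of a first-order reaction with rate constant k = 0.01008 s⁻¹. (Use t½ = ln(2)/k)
68.76 s

t½ = ln(2)/k = 0.6931/0.01008 = 68.76 s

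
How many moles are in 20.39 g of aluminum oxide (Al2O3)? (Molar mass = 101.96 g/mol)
Moles = 20.39 g ÷ 101.96 g/mol = 0.2 mol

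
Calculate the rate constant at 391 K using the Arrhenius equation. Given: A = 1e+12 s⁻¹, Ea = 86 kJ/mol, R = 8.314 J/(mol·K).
3.24e+00 s⁻¹

k = A·exp(-Ea/(R·T)) = 1e+12·exp(-86000/(8.314·391)) = 1e+12·exp(-26.4552) = 1e+12·3.2407e-12 = 3.24e+00 s⁻¹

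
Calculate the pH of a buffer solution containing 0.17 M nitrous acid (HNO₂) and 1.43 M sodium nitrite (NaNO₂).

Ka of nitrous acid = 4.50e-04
pH = 4.27

pKa = -log(4.50e-04) = 3.35. pH = pKa + log([A⁻]/[HA]) = 3.35 + log(1.43/0.17)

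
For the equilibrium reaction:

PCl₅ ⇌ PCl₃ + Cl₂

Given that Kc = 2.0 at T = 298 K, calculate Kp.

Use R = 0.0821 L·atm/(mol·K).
K_p = 48.9316

Δn = (moles gaseous products) − (moles gaseous reactants) = 1
T = 298 K; RT = 0.0821 × 298 = 24.4658
Kp = Kc·(RT)^Δn = 2.0 × (24.4658)^1 = 2.0 × 24.4658 = 48.9316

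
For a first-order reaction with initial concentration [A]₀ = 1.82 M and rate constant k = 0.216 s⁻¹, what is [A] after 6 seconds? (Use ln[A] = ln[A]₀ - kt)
0.4980 M

ln[A] = ln[A]₀ - k·t = ln(1.82) - (0.216)·(6) = 0.5988 - 1.2960 = -0.6972
[A] = e^(-0.6972) = 0.4980 M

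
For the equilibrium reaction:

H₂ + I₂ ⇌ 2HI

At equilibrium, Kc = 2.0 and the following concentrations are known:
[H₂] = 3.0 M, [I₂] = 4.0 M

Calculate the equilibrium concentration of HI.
[HI] = 4.8990 M

Kc = ([HI]^2) / ([H₂] × [I₂]) = 2.0
[HI]^2 = Kc · (reactant terms)/(other product terms) = 2.0 · 12 / 1 = 24
[HI] = (24)^(1/2) = 4.8990 M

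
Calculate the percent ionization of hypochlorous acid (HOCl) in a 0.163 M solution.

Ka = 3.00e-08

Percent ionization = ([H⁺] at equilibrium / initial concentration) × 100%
Percent ionization = 0.0429%

Let x = [H⁺]. Ka = x²/(C - x) ⇒ x² + (3.00e-08)x - (3.00e-08)(0.163) = 0. x = 6.9914e-05. Percent = (6.9914e-05/0.163) × 100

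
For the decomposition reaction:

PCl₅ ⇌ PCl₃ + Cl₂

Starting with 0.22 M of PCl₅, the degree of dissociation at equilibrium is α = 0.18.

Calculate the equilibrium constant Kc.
K_c = 0.0087

x = α·[A]₀ = 0.18 × 0.22 = 0.0396 M dissociated.
At eq: [PCl₅] = 0.22 − 0.0396 = 0.1804 M; [PCl₃] = [Cl₂] = x = 0.0396 M.
Kc = [PCl₃][Cl₂]/[PCl₅] = (0.0396)²/0.1804 = 0.008693.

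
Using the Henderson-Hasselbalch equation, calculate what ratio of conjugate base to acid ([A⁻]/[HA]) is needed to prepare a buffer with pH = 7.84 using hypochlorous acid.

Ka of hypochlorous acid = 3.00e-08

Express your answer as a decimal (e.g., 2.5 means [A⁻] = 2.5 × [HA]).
[A⁻]/[HA] = 2.075

pKa = −log(3.00e-08) = 7.5229. pH = pKa + log([A⁻]/[HA]). 7.84 = 7.5229 + log(ratio). log(ratio) = 7.84 − 7.5229 = 0.3171. ratio = 10^(0.3171) = 2.075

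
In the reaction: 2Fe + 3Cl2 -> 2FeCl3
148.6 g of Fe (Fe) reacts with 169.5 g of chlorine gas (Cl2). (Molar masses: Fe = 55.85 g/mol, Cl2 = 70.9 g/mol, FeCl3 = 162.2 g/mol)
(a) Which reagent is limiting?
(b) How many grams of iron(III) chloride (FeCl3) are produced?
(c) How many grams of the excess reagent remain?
(a) Cl2, (b) 258.5 g, (c) 59.59 g

Moles of Fe = 148.6 g ÷ 55.85 g/mol = 2.6607 mol
Moles of Cl2 = 169.5 g ÷ 70.9 g/mol = 2.39069 mol
Moles ÷ coefficient: Fe: 2.6607/2 = 1.33, Cl2: 2.39069/3 = 0.7969
(a) Cl2 has the smaller value, so Cl2 is the limiting reagent.
(b) Moles of FeCl3 = 2.39069 mol Cl2 × (2/3) = 1.59379 mol; mass = 1.59379 mol × 162.2 g/mol = 258.5 g
(c) Fe consumed = 2.39069 × (2/3) = 1.59379 mol; remaining = 2.6607 − 1.59379 = 1.0669 mol; mass = 1.0669 mol × 55.85 g/mol = 59.59 g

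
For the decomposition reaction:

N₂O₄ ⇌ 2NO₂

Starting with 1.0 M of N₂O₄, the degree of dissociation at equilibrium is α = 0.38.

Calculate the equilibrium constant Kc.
K_c = 0.9316

x = α·[A]₀ = 0.38 × 1.0 = 0.38 M dissociated.
At eq: [N₂O₄] = 1.0 − 0.38 = 0.62 M; [NO₂] = 2x = 0.76 M.
Kc = [NO₂]²/[N₂O₄] = (0.76)²/0.62 = 0.9316.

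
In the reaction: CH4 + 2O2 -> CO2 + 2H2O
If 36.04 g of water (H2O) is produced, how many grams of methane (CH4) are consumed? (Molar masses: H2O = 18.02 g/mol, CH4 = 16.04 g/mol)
Moles of H2O = 36.04 g ÷ 18.02 g/mol = 2 mol
Mole ratio: 1 mol CH4 / 2 mol H2O
Moles of CH4 = 2 × (1/2) = 1 mol
Mass of CH4 = 1 mol × 16.04 g/mol = 16.04 g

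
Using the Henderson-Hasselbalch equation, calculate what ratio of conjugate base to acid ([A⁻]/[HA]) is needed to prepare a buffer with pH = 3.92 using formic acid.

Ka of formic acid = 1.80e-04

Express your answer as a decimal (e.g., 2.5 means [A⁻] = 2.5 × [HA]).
[A⁻]/[HA] = 1.497

pKa = −log(1.80e-04) = 3.7447. pH = pKa + log([A⁻]/[HA]). 3.92 = 3.7447 + log(ratio). log(ratio) = 3.92 − 3.7447 = 0.1753. ratio = 10^(0.1753) = 1.497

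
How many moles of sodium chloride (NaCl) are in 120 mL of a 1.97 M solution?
Moles = Molarity × Volume (L)
Moles = 1.97 M × 0.12 L = 0.2364 mol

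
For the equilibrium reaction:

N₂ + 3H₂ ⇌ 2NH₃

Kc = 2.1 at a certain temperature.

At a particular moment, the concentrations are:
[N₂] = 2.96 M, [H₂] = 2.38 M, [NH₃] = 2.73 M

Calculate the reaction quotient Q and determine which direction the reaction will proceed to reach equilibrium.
Q = 0.187, Q < K, reaction proceeds forward (toward products)

Q = ([NH₃]^2) / ([N₂] × [H₂]^3)
  = ((2.73)^2) / ((2.96)·(2.38)^3) = 7.4529/39.905 = 0.1868
Since Q = 0.1868 < Kc = 2.1, the reaction proceeds forward (toward products) to reach equilibrium.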